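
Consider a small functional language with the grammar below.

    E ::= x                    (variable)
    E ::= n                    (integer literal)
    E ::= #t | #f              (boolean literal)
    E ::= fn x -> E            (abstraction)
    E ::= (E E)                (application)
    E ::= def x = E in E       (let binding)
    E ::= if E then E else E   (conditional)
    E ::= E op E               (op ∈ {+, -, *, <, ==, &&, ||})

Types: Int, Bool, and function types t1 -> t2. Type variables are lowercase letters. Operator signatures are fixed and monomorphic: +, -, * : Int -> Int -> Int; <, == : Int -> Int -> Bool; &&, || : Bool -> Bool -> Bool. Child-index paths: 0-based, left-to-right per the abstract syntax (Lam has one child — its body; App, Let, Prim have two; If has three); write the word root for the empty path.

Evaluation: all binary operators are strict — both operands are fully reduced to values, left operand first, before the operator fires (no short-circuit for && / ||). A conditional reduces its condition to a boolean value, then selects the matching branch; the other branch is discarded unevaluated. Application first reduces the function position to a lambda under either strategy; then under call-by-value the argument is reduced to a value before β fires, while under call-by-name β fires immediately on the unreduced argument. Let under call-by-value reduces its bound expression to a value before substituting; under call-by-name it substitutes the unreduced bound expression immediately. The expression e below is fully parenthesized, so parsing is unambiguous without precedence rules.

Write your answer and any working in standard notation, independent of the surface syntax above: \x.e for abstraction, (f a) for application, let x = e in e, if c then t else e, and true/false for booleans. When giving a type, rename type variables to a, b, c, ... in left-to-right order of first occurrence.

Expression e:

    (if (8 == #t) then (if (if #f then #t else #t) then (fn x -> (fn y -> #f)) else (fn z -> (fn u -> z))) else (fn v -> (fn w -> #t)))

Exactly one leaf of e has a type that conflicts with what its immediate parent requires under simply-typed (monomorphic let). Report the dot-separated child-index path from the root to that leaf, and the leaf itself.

Answer: 0.1 : true

Working:
  unify Int ~ Int
  unify Bool ~ Int
  FAIL: mismatch Bool ~ Int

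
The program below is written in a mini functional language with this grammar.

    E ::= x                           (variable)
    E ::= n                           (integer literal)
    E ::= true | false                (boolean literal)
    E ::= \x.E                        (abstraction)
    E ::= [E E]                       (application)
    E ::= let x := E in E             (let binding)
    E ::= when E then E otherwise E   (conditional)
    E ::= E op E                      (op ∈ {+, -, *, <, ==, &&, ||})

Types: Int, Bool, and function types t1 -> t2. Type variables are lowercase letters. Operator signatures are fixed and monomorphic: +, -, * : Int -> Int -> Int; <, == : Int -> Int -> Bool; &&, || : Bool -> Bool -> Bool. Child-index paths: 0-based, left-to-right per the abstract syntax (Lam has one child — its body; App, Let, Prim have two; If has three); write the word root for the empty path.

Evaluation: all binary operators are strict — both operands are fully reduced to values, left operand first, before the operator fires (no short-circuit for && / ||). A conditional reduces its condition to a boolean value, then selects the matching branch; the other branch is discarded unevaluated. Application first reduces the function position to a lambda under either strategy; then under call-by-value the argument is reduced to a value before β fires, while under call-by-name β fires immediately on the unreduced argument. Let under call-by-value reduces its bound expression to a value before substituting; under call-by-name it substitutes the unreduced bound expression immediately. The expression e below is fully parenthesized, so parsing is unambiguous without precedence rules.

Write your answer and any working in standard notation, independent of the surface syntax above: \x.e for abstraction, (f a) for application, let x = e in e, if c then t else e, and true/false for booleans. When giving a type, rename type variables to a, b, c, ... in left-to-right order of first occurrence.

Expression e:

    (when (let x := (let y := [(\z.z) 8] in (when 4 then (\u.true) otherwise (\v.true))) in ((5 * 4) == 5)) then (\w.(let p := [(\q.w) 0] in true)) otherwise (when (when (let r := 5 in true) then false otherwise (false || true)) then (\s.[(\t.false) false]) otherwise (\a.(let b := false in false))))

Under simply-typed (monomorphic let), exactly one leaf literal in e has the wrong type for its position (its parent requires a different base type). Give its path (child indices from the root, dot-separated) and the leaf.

Answer: 0.0.1.0 : 4

Derivation:
z : a
\z._ : a -> a
  unify a -> a ~ Int -> b
  unify a ~ Int
  unify Int ~ b
_ _ : Int
let y : Int
  unify Int ~ Bool
  FAIL: mismatch Int ~ Bool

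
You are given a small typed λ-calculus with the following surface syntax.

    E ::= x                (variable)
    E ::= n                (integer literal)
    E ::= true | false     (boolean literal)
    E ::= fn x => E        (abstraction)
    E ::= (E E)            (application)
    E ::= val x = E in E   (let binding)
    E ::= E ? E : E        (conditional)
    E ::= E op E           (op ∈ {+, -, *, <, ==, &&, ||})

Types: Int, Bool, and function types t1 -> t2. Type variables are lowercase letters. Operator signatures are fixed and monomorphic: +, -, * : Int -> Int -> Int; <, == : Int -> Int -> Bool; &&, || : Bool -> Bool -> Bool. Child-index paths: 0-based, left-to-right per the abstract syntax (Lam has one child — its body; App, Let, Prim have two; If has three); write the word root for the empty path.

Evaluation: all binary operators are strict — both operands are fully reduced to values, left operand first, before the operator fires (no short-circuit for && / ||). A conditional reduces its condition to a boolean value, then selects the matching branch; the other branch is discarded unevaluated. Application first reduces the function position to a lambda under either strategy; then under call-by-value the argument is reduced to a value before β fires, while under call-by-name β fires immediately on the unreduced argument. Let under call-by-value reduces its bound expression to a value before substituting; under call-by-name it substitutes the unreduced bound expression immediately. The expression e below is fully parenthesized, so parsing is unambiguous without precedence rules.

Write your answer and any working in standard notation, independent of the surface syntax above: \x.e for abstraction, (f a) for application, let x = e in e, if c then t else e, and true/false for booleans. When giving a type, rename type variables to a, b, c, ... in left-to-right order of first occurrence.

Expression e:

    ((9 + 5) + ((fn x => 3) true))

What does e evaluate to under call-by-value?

Answer: 17

Trace:
step 0: ((9 + 5) + ((\x.3) true))
step 1: [delta@0] (14 + ((\x.3) true))
step 2: [beta@1] (14 + 3)
step 3: [delta@root] 17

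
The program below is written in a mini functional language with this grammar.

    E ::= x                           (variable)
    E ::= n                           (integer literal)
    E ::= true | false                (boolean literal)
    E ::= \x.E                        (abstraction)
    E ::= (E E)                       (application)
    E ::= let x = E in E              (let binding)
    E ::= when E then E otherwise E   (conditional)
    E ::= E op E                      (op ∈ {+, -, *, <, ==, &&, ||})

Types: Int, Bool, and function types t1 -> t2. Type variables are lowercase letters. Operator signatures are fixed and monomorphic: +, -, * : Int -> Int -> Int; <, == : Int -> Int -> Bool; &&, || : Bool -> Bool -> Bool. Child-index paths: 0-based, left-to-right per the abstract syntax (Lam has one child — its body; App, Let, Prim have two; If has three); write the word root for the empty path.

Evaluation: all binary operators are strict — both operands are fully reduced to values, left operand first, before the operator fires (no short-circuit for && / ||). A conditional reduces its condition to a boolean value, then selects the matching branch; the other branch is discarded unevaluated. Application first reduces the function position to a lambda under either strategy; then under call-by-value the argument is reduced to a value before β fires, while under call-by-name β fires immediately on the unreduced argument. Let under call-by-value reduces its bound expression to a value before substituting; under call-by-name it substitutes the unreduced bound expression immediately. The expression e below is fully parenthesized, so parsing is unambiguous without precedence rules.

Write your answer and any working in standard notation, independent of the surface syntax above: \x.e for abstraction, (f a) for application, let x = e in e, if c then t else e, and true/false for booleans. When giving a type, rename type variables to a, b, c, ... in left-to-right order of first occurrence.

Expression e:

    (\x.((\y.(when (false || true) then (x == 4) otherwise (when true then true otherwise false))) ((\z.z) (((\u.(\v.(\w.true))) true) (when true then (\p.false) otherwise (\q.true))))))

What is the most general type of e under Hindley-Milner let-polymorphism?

Answer: Int -> Bool

Derivation:
  unify Bool ~ Bool
  unify Bool ~ Bool
  unify Bool ~ Bool
x : a
  unify a ~ Int
  unify Int ~ Int
  unify Bool ~ Bool
  unify Bool ~ Bool
  unify Bool ~ Bool
\y._ : b -> Bool
z : c
\z._ : c -> c
\w._ : f -> Bool
\v._ : e -> f -> Bool
\u._ : d -> e -> f -> Bool
  unify d -> e -> f -> Bool ~ Bool -> g
  unify d ~ Bool
  unify e -> f -> Bool ~ g
_ _ : e -> f -> Bool
  unify Bool ~ Bool
\p._ : h -> Bool
\q._ : i -> Bool
  unify h -> Bool ~ i -> Bool
  unify h ~ i
  unify Bool ~ Bool
  unify e -> f -> Bool ~ (i -> Bool) -> j
  unify e ~ i -> Bool
  unify f -> Bool ~ j
_ _ : f -> Bool
  unify c -> c ~ (f -> Bool) -> k
  unify c ~ f -> Bool
  unify f -> Bool ~ k
_ _ : f -> Bool
  unify b -> Bool ~ (f -> Bool) -> l
  unify b ~ f -> Bool
  unify Bool ~ l
_ _ : Bool
\x._ : Int -> Bool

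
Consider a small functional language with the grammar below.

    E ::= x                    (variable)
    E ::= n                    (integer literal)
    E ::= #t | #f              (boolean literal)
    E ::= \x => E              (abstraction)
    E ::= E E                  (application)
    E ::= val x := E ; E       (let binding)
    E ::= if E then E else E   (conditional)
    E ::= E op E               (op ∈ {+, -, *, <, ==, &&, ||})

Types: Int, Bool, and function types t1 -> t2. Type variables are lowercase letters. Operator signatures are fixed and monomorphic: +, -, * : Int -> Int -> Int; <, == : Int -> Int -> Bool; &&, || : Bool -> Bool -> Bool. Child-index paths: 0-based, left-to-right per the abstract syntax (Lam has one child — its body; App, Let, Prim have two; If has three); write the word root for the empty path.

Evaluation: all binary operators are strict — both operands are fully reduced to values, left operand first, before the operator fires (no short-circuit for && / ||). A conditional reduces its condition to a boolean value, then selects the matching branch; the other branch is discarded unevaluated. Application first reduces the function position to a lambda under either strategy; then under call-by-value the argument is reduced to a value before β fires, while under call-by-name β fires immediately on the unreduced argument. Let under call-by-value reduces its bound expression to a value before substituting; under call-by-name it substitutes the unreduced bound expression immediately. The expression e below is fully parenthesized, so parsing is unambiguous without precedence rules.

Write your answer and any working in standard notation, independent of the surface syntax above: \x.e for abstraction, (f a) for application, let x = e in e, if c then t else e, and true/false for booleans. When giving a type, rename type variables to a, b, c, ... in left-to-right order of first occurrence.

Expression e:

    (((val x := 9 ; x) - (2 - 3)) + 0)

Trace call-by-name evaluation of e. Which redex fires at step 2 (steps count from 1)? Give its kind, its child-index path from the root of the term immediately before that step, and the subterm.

Answer: delta at 0.1 : (2 - 3)

Working:
step 0: (((let x = 9 in x) - (2 - 3)) + 0)
step 1: [let@0.0] ((9 - (2 - 3)) + 0)
step 2: [delta@0.1] ((9 - -1) + 0)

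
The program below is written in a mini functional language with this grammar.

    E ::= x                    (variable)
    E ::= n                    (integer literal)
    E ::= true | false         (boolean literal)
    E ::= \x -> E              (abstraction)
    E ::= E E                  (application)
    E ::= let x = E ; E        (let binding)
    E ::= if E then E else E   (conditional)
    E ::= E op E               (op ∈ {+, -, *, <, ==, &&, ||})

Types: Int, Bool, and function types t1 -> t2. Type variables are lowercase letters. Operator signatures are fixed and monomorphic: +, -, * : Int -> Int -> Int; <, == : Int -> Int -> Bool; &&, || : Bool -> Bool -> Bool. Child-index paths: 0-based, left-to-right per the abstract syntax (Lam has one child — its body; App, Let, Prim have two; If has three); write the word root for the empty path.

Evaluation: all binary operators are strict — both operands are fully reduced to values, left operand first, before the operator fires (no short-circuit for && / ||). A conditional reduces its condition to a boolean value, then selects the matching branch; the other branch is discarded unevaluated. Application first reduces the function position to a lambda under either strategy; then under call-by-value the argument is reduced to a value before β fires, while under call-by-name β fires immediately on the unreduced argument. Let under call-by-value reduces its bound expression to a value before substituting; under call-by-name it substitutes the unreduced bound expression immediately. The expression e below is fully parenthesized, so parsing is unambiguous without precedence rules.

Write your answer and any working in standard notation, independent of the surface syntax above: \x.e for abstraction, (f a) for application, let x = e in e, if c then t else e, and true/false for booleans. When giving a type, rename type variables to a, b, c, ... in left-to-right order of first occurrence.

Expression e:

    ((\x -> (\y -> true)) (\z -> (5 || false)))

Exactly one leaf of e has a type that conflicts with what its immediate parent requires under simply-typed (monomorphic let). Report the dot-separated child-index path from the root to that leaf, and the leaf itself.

Trace:
\y._ : b -> Bool
\x._ : a -> b -> Bool
  unify Int ~ Bool
  FAIL: mismatch Int ~ Bool

Answer: 1.0.0 : 5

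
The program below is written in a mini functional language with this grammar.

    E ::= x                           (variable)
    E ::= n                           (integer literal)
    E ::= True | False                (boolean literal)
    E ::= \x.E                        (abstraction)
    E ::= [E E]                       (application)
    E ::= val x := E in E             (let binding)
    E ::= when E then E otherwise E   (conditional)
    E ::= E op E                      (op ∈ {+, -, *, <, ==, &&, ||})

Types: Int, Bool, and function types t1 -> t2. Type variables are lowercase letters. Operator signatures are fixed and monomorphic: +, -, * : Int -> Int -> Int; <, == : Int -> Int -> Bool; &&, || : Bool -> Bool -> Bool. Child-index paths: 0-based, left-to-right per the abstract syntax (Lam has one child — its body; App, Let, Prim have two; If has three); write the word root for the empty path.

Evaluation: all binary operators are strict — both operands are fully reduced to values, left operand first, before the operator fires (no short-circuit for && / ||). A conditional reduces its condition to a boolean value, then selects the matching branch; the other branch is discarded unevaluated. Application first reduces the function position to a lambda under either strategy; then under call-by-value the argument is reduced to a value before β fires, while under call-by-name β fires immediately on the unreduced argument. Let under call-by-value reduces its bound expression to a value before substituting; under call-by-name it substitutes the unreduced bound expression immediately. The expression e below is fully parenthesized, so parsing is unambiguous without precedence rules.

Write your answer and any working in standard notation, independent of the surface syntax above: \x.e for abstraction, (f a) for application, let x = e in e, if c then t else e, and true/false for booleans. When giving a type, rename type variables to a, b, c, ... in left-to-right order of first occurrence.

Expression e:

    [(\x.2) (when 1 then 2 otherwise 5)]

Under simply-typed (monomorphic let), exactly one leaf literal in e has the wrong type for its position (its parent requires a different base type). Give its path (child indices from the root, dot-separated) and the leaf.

Answer: 1.0 : 1

Working:
\x._ : a -> Int
  unify Int ~ Bool
  FAIL: mismatch Int ~ Bool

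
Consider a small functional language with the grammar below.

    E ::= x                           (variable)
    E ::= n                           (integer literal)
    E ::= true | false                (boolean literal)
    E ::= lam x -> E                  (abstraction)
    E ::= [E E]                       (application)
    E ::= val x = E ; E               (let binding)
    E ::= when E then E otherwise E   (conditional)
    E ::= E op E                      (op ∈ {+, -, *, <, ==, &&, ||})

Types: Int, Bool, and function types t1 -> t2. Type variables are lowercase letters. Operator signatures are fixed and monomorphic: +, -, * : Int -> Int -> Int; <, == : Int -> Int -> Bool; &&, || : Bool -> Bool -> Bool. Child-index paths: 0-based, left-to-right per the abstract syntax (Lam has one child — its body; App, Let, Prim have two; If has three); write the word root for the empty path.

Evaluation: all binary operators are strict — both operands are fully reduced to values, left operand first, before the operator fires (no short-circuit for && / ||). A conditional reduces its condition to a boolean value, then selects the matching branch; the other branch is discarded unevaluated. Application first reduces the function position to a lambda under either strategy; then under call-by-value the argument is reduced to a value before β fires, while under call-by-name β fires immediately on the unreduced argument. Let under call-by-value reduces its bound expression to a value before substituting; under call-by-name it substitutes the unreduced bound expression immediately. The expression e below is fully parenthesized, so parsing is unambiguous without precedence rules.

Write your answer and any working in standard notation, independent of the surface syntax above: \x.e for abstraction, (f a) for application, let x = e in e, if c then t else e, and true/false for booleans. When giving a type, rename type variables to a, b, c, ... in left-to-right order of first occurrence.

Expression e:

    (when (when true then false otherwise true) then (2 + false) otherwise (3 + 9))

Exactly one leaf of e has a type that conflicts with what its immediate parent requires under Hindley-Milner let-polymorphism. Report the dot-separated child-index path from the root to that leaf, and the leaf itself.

Answer: 1.1 : false

Trace:
  unify Bool ~ Bool
  unify Bool ~ Bool
  unify Bool ~ Bool
  unify Int ~ Int
  unify Bool ~ Int
  FAIL: mismatch Bool ~ Int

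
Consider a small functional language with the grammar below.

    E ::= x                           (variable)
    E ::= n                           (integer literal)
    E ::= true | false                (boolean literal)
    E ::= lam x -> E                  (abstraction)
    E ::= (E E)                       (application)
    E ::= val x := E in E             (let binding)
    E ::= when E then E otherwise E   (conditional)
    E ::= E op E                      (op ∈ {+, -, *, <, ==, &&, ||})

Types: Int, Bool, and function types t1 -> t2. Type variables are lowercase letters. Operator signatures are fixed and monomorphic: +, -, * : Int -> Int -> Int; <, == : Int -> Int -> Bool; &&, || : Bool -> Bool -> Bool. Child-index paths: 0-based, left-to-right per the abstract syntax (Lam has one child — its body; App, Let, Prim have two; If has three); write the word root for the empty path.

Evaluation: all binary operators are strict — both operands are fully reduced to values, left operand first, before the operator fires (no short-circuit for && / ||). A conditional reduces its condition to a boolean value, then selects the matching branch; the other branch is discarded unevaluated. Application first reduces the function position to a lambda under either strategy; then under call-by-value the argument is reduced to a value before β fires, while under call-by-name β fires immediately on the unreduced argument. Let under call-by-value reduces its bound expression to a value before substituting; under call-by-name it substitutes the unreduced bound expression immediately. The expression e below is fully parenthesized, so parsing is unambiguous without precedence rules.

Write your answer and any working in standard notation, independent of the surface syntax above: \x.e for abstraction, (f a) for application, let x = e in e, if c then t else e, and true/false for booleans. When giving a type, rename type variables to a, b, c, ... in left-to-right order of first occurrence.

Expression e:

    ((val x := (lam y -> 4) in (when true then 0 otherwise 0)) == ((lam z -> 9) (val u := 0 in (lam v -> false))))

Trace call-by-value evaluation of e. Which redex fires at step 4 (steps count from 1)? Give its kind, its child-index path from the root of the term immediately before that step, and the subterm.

Answer: beta at 1 : ((\z.9) (\v.false))

Derivation:
step 0: ((let x = (\y.4) in (if true then 0 else 0)) == ((\z.9) (let u = 0 in (\v.false))))
step 1: [let@0] ((if true then 0 else 0) == ((\z.9) (let u = 0 in (\v.false))))
step 2: [if@0] (0 == ((\z.9) (let u = 0 in (\v.false))))
step 3: [let@1.1] (0 == ((\z.9) (\v.false)))
step 4: [beta@1] (0 == 9)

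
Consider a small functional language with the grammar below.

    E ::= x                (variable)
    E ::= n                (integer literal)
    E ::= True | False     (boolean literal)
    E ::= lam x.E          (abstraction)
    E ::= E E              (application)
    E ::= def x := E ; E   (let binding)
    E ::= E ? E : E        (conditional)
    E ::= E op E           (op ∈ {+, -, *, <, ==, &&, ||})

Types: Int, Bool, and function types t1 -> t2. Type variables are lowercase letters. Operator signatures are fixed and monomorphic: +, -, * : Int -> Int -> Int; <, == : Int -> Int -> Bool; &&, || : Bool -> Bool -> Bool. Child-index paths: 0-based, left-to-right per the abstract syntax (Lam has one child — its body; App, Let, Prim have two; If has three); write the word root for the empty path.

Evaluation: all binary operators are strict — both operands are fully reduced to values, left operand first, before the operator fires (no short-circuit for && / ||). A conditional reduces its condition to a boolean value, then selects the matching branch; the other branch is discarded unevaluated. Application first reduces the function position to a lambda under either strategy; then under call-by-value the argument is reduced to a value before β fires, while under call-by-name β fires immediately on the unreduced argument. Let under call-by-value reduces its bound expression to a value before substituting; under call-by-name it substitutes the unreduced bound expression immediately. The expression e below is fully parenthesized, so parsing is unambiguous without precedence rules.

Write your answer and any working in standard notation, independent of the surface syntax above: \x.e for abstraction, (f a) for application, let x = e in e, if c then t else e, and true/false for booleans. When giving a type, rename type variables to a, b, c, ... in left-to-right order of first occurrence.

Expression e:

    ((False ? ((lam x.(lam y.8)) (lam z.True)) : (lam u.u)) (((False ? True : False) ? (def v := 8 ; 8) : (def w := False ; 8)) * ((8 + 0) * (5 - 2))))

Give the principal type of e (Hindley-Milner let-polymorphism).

Answer: Int

Working:
  unify Bool ~ Bool
\y._ : b -> Int
\x._ : a -> b -> Int
\z._ : c -> Bool
  unify a -> b -> Int ~ (c -> Bool) -> d
  unify a ~ c -> Bool
  unify b -> Int ~ d
_ _ : b -> Int
u : e
\u._ : e -> e
  unify b -> Int ~ e -> e
  unify b ~ e
  unify Int ~ e
  unify Bool ~ Bool
  unify Bool ~ Bool
  unify Bool ~ Bool
let v : Int
let w : Bool
  unify Int ~ Int
  unify Int ~ Int
  unify Int ~ Int
  unify Int ~ Int
  unify Int ~ Int
  unify Int ~ Int
  unify Int ~ Int
  unify Int ~ Int
  unify Int ~ Int
  unify Int -> Int ~ Int -> f
  unify Int ~ Int
  unify Int ~ f
_ _ : Int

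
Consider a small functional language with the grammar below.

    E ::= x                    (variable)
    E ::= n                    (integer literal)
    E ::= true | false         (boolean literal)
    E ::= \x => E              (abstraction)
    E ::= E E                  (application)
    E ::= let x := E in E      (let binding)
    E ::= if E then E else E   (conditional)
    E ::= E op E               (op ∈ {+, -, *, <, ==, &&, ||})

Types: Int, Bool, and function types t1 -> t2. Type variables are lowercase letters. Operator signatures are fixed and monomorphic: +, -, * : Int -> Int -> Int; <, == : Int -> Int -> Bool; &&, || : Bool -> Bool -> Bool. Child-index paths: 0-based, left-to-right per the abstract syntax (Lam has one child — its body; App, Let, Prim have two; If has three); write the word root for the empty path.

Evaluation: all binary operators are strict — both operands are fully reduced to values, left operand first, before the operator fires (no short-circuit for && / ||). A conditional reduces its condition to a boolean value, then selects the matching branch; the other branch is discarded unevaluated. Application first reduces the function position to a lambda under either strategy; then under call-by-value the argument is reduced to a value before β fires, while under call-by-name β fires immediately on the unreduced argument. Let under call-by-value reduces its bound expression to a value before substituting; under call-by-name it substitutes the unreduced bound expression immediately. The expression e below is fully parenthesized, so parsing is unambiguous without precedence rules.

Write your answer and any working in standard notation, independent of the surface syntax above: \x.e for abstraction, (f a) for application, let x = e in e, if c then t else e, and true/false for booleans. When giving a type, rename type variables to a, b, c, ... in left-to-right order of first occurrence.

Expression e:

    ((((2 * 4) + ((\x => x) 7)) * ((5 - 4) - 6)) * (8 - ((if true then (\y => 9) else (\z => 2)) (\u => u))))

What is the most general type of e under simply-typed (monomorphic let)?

Working:
  unify Int ~ Int
  unify Int ~ Int
  unify Int ~ Int
x : a
\x._ : a -> a
  unify a -> a ~ Int -> b
  unify a ~ Int
  unify Int ~ b
_ _ : Int
  unify Int ~ Int
  unify Int ~ Int
  unify Int ~ Int
  unify Int ~ Int
  unify Int ~ Int
  unify Int ~ Int
  unify Int ~ Int
  unify Int ~ Int
  unify Int ~ Int
  unify Bool ~ Bool
\y._ : c -> Int
\z._ : d -> Int
  unify c -> Int ~ d -> Int
  unify c ~ d
  unify Int ~ Int
u : e
\u._ : e -> e
  unify d -> Int ~ (e -> e) -> f
  unify d ~ e -> e
  unify Int ~ f
_ _ : Int
  unify Int ~ Int
  unify Int ~ Int

Answer: Int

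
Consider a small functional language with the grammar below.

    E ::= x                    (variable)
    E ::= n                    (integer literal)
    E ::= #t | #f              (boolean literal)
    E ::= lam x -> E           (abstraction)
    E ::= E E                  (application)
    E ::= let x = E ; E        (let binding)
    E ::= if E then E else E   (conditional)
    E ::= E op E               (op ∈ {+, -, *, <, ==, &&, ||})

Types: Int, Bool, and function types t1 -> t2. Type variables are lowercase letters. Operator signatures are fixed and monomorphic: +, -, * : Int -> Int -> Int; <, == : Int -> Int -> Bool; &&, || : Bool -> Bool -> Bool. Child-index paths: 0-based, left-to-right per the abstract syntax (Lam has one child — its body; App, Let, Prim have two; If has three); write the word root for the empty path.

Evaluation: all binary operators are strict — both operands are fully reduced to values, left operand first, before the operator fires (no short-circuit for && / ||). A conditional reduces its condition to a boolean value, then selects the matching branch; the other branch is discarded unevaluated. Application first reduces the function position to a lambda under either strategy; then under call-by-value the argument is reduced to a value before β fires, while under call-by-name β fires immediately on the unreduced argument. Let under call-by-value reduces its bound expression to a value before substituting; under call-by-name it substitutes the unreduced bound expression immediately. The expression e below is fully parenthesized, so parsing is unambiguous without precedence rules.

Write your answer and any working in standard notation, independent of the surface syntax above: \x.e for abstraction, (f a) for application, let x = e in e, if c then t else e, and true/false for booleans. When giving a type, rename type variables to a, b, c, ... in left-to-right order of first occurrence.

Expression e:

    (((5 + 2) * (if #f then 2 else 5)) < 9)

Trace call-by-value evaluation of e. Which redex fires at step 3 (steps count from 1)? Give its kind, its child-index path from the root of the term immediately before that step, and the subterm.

Answer: delta at 0 : (7 * 5)

Derivation:
step 0: (((5 + 2) * (if false then 2 else 5)) < 9)
step 1: [delta@0.0] ((7 * (if false then 2 else 5)) < 9)
step 2: [if@0.1] ((7 * 5) < 9)
step 3: [delta@0] (35 < 9)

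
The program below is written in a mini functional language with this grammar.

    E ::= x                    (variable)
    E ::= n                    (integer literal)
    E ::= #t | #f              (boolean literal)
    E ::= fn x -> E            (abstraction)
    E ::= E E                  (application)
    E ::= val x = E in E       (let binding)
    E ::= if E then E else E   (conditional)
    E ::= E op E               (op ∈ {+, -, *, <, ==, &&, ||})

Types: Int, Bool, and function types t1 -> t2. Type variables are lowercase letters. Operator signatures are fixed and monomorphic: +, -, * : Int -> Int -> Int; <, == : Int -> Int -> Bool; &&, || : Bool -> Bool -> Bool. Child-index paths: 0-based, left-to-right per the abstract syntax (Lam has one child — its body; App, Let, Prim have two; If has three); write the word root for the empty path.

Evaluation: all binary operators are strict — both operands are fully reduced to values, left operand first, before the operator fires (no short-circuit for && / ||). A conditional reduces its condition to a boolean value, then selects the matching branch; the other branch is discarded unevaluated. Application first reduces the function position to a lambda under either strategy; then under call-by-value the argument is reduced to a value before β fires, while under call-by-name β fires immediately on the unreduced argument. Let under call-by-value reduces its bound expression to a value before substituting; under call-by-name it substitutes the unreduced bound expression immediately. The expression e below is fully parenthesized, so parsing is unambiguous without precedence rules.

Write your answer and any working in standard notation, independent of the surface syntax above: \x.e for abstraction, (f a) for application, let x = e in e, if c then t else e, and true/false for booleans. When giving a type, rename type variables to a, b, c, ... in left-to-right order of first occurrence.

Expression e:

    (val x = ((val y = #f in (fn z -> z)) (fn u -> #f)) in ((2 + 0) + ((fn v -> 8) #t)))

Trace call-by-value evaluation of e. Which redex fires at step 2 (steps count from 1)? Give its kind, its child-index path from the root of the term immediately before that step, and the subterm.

Working:
step 0: (let x = ((let y = false in (\z.z)) (\u.false)) in ((2 + 0) + ((\v.8) true)))
step 1: [let@0.0] (let x = ((\z.z) (\u.false)) in ((2 + 0) + ((\v.8) true)))
step 2: [beta@0] (let x = (\u.false) in ((2 + 0) + ((\v.8) true)))

Answer: beta at 0 : ((\z.z) (\u.false))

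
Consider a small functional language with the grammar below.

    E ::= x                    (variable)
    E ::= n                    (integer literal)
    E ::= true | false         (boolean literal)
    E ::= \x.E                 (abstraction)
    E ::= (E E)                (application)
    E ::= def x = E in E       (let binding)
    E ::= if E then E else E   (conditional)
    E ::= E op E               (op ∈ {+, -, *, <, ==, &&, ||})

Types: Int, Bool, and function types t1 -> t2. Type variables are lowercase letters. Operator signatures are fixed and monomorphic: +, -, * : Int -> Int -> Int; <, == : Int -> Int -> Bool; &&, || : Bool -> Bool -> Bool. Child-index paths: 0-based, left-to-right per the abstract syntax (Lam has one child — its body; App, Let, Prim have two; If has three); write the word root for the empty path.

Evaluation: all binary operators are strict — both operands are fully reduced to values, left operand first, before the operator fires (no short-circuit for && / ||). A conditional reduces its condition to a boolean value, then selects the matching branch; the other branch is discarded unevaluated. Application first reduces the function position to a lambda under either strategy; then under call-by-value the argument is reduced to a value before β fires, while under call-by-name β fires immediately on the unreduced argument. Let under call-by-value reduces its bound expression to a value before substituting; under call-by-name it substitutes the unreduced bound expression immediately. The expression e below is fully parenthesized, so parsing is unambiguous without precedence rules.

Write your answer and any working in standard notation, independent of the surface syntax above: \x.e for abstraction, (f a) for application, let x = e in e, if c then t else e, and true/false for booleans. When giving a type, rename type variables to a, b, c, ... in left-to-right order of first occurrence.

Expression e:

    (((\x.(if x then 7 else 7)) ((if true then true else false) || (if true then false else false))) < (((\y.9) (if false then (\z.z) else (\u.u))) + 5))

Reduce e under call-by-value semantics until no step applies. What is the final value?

Derivation:
step 0: (((\x.(if x then 7 else 7)) ((if true then true else false) || (if true then false else false))) < (((\y.9) (if false then (\z.z) else (\u.u))) + 5))
step 1: [if@0.1.0] (((\x.(if x then 7 else 7)) (true || (if true then false else false))) < (((\y.9) (if false then (\z.z) else (\u.u))) + 5))
step 2: [if@0.1.1] (((\x.(if x then 7 else 7)) (true || false)) < (((\y.9) (if false then (\z.z) else (\u.u))) + 5))
step 3: [delta@0.1] (((\x.(if x then 7 else 7)) true) < (((\y.9) (if false then (\z.z) else (\u.u))) + 5))
step 4: [beta@0] ((if true then 7 else 7) < (((\y.9) (if false then (\z.z) else (\u.u))) + 5))
step 5: [if@0] (7 < (((\y.9) (if false then (\z.z) else (\u.u))) + 5))
step 6: [if@1.0.1] (7 < (((\y.9) (\u.u)) + 5))
step 7: [beta@1.0] (7 < (9 + 5))
step 8: [delta@1] (7 < 14)
step 9: [delta@root] true

Answer: true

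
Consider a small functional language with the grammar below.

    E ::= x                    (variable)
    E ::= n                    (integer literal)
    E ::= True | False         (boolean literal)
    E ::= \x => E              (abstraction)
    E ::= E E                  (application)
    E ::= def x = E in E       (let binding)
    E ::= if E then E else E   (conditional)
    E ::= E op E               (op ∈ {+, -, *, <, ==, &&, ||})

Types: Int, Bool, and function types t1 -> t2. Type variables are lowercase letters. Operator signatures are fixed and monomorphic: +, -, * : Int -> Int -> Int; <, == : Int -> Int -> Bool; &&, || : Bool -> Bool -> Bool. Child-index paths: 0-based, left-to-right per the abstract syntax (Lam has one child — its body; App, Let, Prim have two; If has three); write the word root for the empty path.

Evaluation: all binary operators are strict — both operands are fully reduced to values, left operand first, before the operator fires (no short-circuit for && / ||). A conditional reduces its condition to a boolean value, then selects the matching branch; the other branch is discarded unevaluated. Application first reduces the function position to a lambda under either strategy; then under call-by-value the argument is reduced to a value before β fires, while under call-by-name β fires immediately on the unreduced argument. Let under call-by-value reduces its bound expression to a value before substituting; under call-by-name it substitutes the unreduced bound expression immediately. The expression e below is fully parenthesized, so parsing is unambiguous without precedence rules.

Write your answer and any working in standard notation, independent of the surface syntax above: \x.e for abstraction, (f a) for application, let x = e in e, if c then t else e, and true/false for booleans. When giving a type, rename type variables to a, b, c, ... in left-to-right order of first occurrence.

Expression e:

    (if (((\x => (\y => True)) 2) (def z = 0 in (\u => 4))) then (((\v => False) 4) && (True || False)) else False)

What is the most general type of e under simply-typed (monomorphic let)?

Answer: Bool

Trace:
\y._ : b -> Bool
\x._ : a -> b -> Bool
  unify a -> b -> Bool ~ Int -> c
  unify a ~ Int
  unify b -> Bool ~ c
_ _ : b -> Bool
let z : Int
\u._ : d -> Int
  unify b -> Bool ~ (d -> Int) -> e
  unify b ~ d -> Int
  unify Bool ~ e
_ _ : Bool
  unify Bool ~ Bool
\v._ : f -> Bool
  unify f -> Bool ~ Int -> g
  unify f ~ Int
  unify Bool ~ g
_ _ : Bool
  unify Bool ~ Bool
  unify Bool ~ Bool
  unify Bool ~ Bool
  unify Bool ~ Bool
  unify Bool ~ Bool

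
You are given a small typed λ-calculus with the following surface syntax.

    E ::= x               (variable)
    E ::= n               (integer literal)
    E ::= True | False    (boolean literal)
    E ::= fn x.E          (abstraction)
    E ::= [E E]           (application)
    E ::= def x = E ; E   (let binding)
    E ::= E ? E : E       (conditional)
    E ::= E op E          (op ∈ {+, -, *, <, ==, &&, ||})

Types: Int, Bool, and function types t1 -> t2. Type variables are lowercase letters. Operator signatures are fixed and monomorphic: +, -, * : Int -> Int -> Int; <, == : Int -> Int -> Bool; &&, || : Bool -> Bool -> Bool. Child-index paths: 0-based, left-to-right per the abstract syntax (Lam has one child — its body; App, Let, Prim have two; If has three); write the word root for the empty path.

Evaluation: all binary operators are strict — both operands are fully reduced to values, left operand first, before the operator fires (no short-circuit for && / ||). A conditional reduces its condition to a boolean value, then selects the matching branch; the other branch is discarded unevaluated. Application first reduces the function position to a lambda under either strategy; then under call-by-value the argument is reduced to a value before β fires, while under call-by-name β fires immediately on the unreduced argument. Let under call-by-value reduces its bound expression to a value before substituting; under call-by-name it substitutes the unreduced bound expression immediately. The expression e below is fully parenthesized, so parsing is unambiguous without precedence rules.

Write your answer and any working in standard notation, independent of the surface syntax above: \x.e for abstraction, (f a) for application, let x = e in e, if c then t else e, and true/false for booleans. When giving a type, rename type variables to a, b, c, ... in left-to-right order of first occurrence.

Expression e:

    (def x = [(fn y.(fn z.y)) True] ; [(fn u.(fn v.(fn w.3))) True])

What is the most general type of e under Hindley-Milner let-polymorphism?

Answer: a -> b -> Int

Derivation:
y : a
\z._ : b -> a
\y._ : a -> b -> a
  unify a -> b -> a ~ Bool -> c
  unify a ~ Bool
  unify b -> Bool ~ c
_ _ : b -> Bool
let x : forall. b -> Bool
\w._ : f -> Int
\v._ : e -> f -> Int
\u._ : d -> e -> f -> Int
  unify d -> e -> f -> Int ~ Bool -> g
  unify d ~ Bool
  unify e -> f -> Int ~ g
_ _ : e -> f -> Int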